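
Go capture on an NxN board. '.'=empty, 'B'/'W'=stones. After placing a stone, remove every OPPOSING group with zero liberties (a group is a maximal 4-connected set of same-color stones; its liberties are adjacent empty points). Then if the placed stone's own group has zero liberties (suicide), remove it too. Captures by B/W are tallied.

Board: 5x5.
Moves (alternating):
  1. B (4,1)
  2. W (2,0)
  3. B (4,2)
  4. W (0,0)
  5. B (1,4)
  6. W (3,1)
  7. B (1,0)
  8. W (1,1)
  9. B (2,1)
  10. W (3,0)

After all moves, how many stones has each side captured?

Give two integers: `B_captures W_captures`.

Move 1: B@(4,1) -> caps B=0 W=0
Move 2: W@(2,0) -> caps B=0 W=0
Move 3: B@(4,2) -> caps B=0 W=0
Move 4: W@(0,0) -> caps B=0 W=0
Move 5: B@(1,4) -> caps B=0 W=0
Move 6: W@(3,1) -> caps B=0 W=0
Move 7: B@(1,0) -> caps B=0 W=0
Move 8: W@(1,1) -> caps B=0 W=1
Move 9: B@(2,1) -> caps B=0 W=1
Move 10: W@(3,0) -> caps B=0 W=1

Answer: 0 1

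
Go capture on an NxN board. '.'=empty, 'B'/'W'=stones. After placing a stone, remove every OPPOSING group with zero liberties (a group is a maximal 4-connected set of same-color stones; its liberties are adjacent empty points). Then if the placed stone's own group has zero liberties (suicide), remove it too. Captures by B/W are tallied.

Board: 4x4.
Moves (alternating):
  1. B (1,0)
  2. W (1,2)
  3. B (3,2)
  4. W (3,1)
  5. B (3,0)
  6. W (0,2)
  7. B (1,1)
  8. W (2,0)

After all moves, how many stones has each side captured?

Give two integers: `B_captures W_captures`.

Answer: 0 1

Derivation:
Move 1: B@(1,0) -> caps B=0 W=0
Move 2: W@(1,2) -> caps B=0 W=0
Move 3: B@(3,2) -> caps B=0 W=0
Move 4: W@(3,1) -> caps B=0 W=0
Move 5: B@(3,0) -> caps B=0 W=0
Move 6: W@(0,2) -> caps B=0 W=0
Move 7: B@(1,1) -> caps B=0 W=0
Move 8: W@(2,0) -> caps B=0 W=1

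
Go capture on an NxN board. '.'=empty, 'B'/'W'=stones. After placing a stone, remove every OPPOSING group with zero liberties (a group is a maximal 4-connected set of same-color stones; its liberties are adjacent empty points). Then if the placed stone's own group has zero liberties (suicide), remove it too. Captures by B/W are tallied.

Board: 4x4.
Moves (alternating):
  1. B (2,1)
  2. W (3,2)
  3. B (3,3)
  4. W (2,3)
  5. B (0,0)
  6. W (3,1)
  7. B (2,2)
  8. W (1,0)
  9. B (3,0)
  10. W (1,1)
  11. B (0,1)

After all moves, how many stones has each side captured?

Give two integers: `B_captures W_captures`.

Answer: 0 1

Derivation:
Move 1: B@(2,1) -> caps B=0 W=0
Move 2: W@(3,2) -> caps B=0 W=0
Move 3: B@(3,3) -> caps B=0 W=0
Move 4: W@(2,3) -> caps B=0 W=1
Move 5: B@(0,0) -> caps B=0 W=1
Move 6: W@(3,1) -> caps B=0 W=1
Move 7: B@(2,2) -> caps B=0 W=1
Move 8: W@(1,0) -> caps B=0 W=1
Move 9: B@(3,0) -> caps B=0 W=1
Move 10: W@(1,1) -> caps B=0 W=1
Move 11: B@(0,1) -> caps B=0 W=1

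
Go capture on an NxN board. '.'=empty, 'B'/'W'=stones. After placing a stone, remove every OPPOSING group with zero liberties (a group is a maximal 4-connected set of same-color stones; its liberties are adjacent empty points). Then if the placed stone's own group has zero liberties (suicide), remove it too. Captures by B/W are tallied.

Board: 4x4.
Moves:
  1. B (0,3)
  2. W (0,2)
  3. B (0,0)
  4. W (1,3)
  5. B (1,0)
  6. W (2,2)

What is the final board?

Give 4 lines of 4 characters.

Answer: B.W.
B..W
..W.
....

Derivation:
Move 1: B@(0,3) -> caps B=0 W=0
Move 2: W@(0,2) -> caps B=0 W=0
Move 3: B@(0,0) -> caps B=0 W=0
Move 4: W@(1,3) -> caps B=0 W=1
Move 5: B@(1,0) -> caps B=0 W=1
Move 6: W@(2,2) -> caps B=0 W=1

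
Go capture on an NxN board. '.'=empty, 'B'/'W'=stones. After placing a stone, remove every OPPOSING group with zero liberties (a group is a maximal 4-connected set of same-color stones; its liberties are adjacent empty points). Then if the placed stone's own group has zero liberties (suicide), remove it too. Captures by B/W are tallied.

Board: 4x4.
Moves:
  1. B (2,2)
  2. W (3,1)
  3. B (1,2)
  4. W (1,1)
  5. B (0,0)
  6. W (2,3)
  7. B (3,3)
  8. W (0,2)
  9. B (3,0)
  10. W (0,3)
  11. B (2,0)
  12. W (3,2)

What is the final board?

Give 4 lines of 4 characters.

Answer: B.WW
.WB.
B.BW
BWW.

Derivation:
Move 1: B@(2,2) -> caps B=0 W=0
Move 2: W@(3,1) -> caps B=0 W=0
Move 3: B@(1,2) -> caps B=0 W=0
Move 4: W@(1,1) -> caps B=0 W=0
Move 5: B@(0,0) -> caps B=0 W=0
Move 6: W@(2,3) -> caps B=0 W=0
Move 7: B@(3,3) -> caps B=0 W=0
Move 8: W@(0,2) -> caps B=0 W=0
Move 9: B@(3,0) -> caps B=0 W=0
Move 10: W@(0,3) -> caps B=0 W=0
Move 11: B@(2,0) -> caps B=0 W=0
Move 12: W@(3,2) -> caps B=0 W=1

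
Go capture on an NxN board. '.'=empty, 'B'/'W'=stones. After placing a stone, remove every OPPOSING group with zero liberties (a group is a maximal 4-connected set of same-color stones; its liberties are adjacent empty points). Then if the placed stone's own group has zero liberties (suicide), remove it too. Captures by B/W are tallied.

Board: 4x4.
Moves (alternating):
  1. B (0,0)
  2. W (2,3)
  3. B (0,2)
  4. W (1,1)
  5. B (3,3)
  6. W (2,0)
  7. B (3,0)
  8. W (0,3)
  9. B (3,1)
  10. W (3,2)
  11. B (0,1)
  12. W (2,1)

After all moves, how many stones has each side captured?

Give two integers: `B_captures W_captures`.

Answer: 0 3

Derivation:
Move 1: B@(0,0) -> caps B=0 W=0
Move 2: W@(2,3) -> caps B=0 W=0
Move 3: B@(0,2) -> caps B=0 W=0
Move 4: W@(1,1) -> caps B=0 W=0
Move 5: B@(3,3) -> caps B=0 W=0
Move 6: W@(2,0) -> caps B=0 W=0
Move 7: B@(3,0) -> caps B=0 W=0
Move 8: W@(0,3) -> caps B=0 W=0
Move 9: B@(3,1) -> caps B=0 W=0
Move 10: W@(3,2) -> caps B=0 W=1
Move 11: B@(0,1) -> caps B=0 W=1
Move 12: W@(2,1) -> caps B=0 W=3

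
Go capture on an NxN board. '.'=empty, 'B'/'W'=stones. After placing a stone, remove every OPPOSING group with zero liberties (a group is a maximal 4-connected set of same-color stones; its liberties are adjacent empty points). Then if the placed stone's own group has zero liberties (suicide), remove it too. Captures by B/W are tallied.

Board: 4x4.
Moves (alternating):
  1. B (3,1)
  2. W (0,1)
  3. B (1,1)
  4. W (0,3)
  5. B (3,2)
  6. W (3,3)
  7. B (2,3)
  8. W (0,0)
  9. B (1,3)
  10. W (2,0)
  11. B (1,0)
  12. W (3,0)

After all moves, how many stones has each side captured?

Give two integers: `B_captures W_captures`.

Move 1: B@(3,1) -> caps B=0 W=0
Move 2: W@(0,1) -> caps B=0 W=0
Move 3: B@(1,1) -> caps B=0 W=0
Move 4: W@(0,3) -> caps B=0 W=0
Move 5: B@(3,2) -> caps B=0 W=0
Move 6: W@(3,3) -> caps B=0 W=0
Move 7: B@(2,3) -> caps B=1 W=0
Move 8: W@(0,0) -> caps B=1 W=0
Move 9: B@(1,3) -> caps B=1 W=0
Move 10: W@(2,0) -> caps B=1 W=0
Move 11: B@(1,0) -> caps B=1 W=0
Move 12: W@(3,0) -> caps B=1 W=0

Answer: 1 0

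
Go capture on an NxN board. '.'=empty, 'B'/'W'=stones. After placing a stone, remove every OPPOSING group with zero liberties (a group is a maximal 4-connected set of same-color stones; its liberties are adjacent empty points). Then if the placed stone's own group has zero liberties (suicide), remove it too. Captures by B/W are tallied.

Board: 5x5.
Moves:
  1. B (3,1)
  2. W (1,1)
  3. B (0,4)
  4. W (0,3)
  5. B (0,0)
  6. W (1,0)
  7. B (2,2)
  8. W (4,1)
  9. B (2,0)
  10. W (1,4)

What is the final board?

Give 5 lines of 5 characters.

Answer: B..W.
WW..W
B.B..
.B...
.W...

Derivation:
Move 1: B@(3,1) -> caps B=0 W=0
Move 2: W@(1,1) -> caps B=0 W=0
Move 3: B@(0,4) -> caps B=0 W=0
Move 4: W@(0,3) -> caps B=0 W=0
Move 5: B@(0,0) -> caps B=0 W=0
Move 6: W@(1,0) -> caps B=0 W=0
Move 7: B@(2,2) -> caps B=0 W=0
Move 8: W@(4,1) -> caps B=0 W=0
Move 9: B@(2,0) -> caps B=0 W=0
Move 10: W@(1,4) -> caps B=0 W=1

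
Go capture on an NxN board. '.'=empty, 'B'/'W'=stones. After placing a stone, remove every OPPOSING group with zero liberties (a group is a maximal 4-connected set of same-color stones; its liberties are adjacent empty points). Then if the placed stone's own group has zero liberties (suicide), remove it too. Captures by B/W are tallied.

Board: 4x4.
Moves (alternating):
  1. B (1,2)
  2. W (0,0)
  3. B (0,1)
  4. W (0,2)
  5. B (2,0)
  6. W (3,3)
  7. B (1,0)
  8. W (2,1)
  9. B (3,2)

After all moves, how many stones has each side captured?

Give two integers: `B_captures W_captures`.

Answer: 1 0

Derivation:
Move 1: B@(1,2) -> caps B=0 W=0
Move 2: W@(0,0) -> caps B=0 W=0
Move 3: B@(0,1) -> caps B=0 W=0
Move 4: W@(0,2) -> caps B=0 W=0
Move 5: B@(2,0) -> caps B=0 W=0
Move 6: W@(3,3) -> caps B=0 W=0
Move 7: B@(1,0) -> caps B=1 W=0
Move 8: W@(2,1) -> caps B=1 W=0
Move 9: B@(3,2) -> caps B=1 W=0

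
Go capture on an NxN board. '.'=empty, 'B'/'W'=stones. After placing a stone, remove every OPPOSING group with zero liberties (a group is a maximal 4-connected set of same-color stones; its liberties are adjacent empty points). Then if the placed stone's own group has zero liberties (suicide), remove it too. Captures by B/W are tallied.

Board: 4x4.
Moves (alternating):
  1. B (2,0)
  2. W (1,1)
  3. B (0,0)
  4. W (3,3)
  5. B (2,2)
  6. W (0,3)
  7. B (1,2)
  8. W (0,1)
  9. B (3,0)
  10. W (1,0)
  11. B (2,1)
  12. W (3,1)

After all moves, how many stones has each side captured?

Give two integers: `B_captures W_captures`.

Answer: 0 1

Derivation:
Move 1: B@(2,0) -> caps B=0 W=0
Move 2: W@(1,1) -> caps B=0 W=0
Move 3: B@(0,0) -> caps B=0 W=0
Move 4: W@(3,3) -> caps B=0 W=0
Move 5: B@(2,2) -> caps B=0 W=0
Move 6: W@(0,3) -> caps B=0 W=0
Move 7: B@(1,2) -> caps B=0 W=0
Move 8: W@(0,1) -> caps B=0 W=0
Move 9: B@(3,0) -> caps B=0 W=0
Move 10: W@(1,0) -> caps B=0 W=1
Move 11: B@(2,1) -> caps B=0 W=1
Move 12: W@(3,1) -> caps B=0 W=1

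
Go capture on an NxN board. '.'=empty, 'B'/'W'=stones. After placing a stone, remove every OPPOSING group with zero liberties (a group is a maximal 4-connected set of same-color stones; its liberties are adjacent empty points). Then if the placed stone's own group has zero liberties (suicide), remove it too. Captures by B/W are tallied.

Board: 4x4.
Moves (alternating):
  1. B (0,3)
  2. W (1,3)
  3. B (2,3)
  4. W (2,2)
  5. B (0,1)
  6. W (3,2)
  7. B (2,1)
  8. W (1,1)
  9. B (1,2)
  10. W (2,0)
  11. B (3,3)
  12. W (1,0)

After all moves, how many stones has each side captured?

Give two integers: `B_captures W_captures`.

Move 1: B@(0,3) -> caps B=0 W=0
Move 2: W@(1,3) -> caps B=0 W=0
Move 3: B@(2,3) -> caps B=0 W=0
Move 4: W@(2,2) -> caps B=0 W=0
Move 5: B@(0,1) -> caps B=0 W=0
Move 6: W@(3,2) -> caps B=0 W=0
Move 7: B@(2,1) -> caps B=0 W=0
Move 8: W@(1,1) -> caps B=0 W=0
Move 9: B@(1,2) -> caps B=1 W=0
Move 10: W@(2,0) -> caps B=1 W=0
Move 11: B@(3,3) -> caps B=1 W=0
Move 12: W@(1,0) -> caps B=1 W=0

Answer: 1 0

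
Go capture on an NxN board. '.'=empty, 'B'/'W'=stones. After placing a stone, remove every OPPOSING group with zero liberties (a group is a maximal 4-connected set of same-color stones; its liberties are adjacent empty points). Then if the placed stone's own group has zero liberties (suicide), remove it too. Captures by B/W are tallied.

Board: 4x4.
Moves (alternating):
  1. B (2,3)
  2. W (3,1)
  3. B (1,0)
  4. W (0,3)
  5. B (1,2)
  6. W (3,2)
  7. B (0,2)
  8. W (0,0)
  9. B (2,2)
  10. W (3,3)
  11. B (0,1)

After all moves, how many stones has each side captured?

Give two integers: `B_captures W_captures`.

Answer: 1 0

Derivation:
Move 1: B@(2,3) -> caps B=0 W=0
Move 2: W@(3,1) -> caps B=0 W=0
Move 3: B@(1,0) -> caps B=0 W=0
Move 4: W@(0,3) -> caps B=0 W=0
Move 5: B@(1,2) -> caps B=0 W=0
Move 6: W@(3,2) -> caps B=0 W=0
Move 7: B@(0,2) -> caps B=0 W=0
Move 8: W@(0,0) -> caps B=0 W=0
Move 9: B@(2,2) -> caps B=0 W=0
Move 10: W@(3,3) -> caps B=0 W=0
Move 11: B@(0,1) -> caps B=1 W=0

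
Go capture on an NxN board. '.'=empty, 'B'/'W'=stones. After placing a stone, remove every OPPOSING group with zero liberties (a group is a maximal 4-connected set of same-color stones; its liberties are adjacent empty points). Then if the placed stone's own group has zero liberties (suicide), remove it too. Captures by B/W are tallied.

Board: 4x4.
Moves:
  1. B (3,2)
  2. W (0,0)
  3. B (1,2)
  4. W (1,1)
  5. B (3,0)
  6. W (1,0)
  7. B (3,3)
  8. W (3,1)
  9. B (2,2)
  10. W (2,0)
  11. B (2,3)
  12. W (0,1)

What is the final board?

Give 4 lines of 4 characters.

Answer: WW..
WWB.
W.BB
.WBB

Derivation:
Move 1: B@(3,2) -> caps B=0 W=0
Move 2: W@(0,0) -> caps B=0 W=0
Move 3: B@(1,2) -> caps B=0 W=0
Move 4: W@(1,1) -> caps B=0 W=0
Move 5: B@(3,0) -> caps B=0 W=0
Move 6: W@(1,0) -> caps B=0 W=0
Move 7: B@(3,3) -> caps B=0 W=0
Move 8: W@(3,1) -> caps B=0 W=0
Move 9: B@(2,2) -> caps B=0 W=0
Move 10: W@(2,0) -> caps B=0 W=1
Move 11: B@(2,3) -> caps B=0 W=1
Move 12: W@(0,1) -> caps B=0 W=1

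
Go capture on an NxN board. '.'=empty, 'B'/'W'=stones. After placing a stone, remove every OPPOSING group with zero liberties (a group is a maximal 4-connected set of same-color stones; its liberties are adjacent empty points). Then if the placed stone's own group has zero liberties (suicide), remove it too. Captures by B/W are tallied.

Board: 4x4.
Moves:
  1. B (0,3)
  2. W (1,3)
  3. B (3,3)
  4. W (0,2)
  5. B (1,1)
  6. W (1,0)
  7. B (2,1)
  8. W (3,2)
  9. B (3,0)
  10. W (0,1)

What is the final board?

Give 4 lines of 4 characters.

Answer: .WW.
WB.W
.B..
B.WB

Derivation:
Move 1: B@(0,3) -> caps B=0 W=0
Move 2: W@(1,3) -> caps B=0 W=0
Move 3: B@(3,3) -> caps B=0 W=0
Move 4: W@(0,2) -> caps B=0 W=1
Move 5: B@(1,1) -> caps B=0 W=1
Move 6: W@(1,0) -> caps B=0 W=1
Move 7: B@(2,1) -> caps B=0 W=1
Move 8: W@(3,2) -> caps B=0 W=1
Move 9: B@(3,0) -> caps B=0 W=1
Move 10: W@(0,1) -> caps B=0 W=1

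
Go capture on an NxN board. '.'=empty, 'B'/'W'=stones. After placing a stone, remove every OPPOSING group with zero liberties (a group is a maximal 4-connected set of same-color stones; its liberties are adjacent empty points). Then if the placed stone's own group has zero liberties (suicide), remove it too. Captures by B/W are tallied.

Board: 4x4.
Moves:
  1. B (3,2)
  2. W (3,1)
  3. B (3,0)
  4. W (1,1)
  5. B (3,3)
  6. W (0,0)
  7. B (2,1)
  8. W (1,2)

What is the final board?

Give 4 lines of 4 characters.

Answer: W...
.WW.
.B..
B.BB

Derivation:
Move 1: B@(3,2) -> caps B=0 W=0
Move 2: W@(3,1) -> caps B=0 W=0
Move 3: B@(3,0) -> caps B=0 W=0
Move 4: W@(1,1) -> caps B=0 W=0
Move 5: B@(3,3) -> caps B=0 W=0
Move 6: W@(0,0) -> caps B=0 W=0
Move 7: B@(2,1) -> caps B=1 W=0
Move 8: W@(1,2) -> caps B=1 W=0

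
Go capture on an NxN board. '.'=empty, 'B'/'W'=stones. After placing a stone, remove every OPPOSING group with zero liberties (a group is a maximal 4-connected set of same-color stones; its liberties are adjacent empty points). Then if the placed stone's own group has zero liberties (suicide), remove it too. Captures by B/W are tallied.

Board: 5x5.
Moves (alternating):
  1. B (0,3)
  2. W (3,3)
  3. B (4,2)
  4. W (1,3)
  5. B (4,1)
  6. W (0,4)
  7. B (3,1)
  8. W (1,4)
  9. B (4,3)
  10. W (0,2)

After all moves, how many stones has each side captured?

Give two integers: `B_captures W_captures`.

Move 1: B@(0,3) -> caps B=0 W=0
Move 2: W@(3,3) -> caps B=0 W=0
Move 3: B@(4,2) -> caps B=0 W=0
Move 4: W@(1,3) -> caps B=0 W=0
Move 5: B@(4,1) -> caps B=0 W=0
Move 6: W@(0,4) -> caps B=0 W=0
Move 7: B@(3,1) -> caps B=0 W=0
Move 8: W@(1,4) -> caps B=0 W=0
Move 9: B@(4,3) -> caps B=0 W=0
Move 10: W@(0,2) -> caps B=0 W=1

Answer: 0 1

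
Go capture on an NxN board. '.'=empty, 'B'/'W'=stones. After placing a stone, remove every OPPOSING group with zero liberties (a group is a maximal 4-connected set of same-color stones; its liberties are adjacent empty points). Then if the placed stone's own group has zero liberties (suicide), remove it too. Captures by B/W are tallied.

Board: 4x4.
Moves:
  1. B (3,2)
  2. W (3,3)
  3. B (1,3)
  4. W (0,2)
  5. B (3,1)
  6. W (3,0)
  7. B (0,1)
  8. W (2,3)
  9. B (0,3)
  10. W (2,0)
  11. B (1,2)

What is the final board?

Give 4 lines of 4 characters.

Answer: .B.B
..BB
W..W
WBBW

Derivation:
Move 1: B@(3,2) -> caps B=0 W=0
Move 2: W@(3,3) -> caps B=0 W=0
Move 3: B@(1,3) -> caps B=0 W=0
Move 4: W@(0,2) -> caps B=0 W=0
Move 5: B@(3,1) -> caps B=0 W=0
Move 6: W@(3,0) -> caps B=0 W=0
Move 7: B@(0,1) -> caps B=0 W=0
Move 8: W@(2,3) -> caps B=0 W=0
Move 9: B@(0,3) -> caps B=0 W=0
Move 10: W@(2,0) -> caps B=0 W=0
Move 11: B@(1,2) -> caps B=1 W=0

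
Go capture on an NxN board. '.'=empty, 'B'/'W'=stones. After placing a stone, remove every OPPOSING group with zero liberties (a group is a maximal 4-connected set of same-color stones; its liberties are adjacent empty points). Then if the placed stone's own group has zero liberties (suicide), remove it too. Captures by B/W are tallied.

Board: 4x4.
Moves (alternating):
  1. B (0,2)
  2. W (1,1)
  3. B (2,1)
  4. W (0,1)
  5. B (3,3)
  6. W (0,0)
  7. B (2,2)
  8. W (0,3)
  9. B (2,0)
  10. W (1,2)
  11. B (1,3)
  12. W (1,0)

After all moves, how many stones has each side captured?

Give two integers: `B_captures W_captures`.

Move 1: B@(0,2) -> caps B=0 W=0
Move 2: W@(1,1) -> caps B=0 W=0
Move 3: B@(2,1) -> caps B=0 W=0
Move 4: W@(0,1) -> caps B=0 W=0
Move 5: B@(3,3) -> caps B=0 W=0
Move 6: W@(0,0) -> caps B=0 W=0
Move 7: B@(2,2) -> caps B=0 W=0
Move 8: W@(0,3) -> caps B=0 W=0
Move 9: B@(2,0) -> caps B=0 W=0
Move 10: W@(1,2) -> caps B=0 W=1
Move 11: B@(1,3) -> caps B=0 W=1
Move 12: W@(1,0) -> caps B=0 W=1

Answer: 0 1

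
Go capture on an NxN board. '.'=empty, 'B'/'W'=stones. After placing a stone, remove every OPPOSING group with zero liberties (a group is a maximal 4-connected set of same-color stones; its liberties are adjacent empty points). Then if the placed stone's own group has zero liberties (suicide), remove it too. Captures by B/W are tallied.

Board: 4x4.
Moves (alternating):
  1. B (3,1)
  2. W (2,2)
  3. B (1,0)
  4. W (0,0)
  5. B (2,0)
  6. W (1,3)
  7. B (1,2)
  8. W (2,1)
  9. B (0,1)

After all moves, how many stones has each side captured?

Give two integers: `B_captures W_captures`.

Answer: 1 0

Derivation:
Move 1: B@(3,1) -> caps B=0 W=0
Move 2: W@(2,2) -> caps B=0 W=0
Move 3: B@(1,0) -> caps B=0 W=0
Move 4: W@(0,0) -> caps B=0 W=0
Move 5: B@(2,0) -> caps B=0 W=0
Move 6: W@(1,3) -> caps B=0 W=0
Move 7: B@(1,2) -> caps B=0 W=0
Move 8: W@(2,1) -> caps B=0 W=0
Move 9: B@(0,1) -> caps B=1 W=0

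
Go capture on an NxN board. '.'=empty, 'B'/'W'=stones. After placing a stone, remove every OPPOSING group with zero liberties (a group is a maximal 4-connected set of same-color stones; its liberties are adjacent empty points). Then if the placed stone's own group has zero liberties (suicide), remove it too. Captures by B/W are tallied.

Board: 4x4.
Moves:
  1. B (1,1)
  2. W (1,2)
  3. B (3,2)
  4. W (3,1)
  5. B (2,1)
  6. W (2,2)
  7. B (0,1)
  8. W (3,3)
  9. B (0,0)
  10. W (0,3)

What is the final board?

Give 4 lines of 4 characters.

Answer: BB.W
.BW.
.BW.
.W.W

Derivation:
Move 1: B@(1,1) -> caps B=0 W=0
Move 2: W@(1,2) -> caps B=0 W=0
Move 3: B@(3,2) -> caps B=0 W=0
Move 4: W@(3,1) -> caps B=0 W=0
Move 5: B@(2,1) -> caps B=0 W=0
Move 6: W@(2,2) -> caps B=0 W=0
Move 7: B@(0,1) -> caps B=0 W=0
Move 8: W@(3,3) -> caps B=0 W=1
Move 9: B@(0,0) -> caps B=0 W=1
Move 10: W@(0,3) -> caps B=0 W=1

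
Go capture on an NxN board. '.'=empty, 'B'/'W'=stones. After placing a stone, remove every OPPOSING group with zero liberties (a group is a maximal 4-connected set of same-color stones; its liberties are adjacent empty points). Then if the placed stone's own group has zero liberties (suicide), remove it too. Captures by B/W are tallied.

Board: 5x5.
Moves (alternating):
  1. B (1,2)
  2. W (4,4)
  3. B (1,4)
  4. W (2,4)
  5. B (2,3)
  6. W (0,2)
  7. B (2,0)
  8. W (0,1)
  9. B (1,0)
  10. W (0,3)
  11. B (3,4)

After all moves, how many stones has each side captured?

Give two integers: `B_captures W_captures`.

Move 1: B@(1,2) -> caps B=0 W=0
Move 2: W@(4,4) -> caps B=0 W=0
Move 3: B@(1,4) -> caps B=0 W=0
Move 4: W@(2,4) -> caps B=0 W=0
Move 5: B@(2,3) -> caps B=0 W=0
Move 6: W@(0,2) -> caps B=0 W=0
Move 7: B@(2,0) -> caps B=0 W=0
Move 8: W@(0,1) -> caps B=0 W=0
Move 9: B@(1,0) -> caps B=0 W=0
Move 10: W@(0,3) -> caps B=0 W=0
Move 11: B@(3,4) -> caps B=1 W=0

Answer: 1 0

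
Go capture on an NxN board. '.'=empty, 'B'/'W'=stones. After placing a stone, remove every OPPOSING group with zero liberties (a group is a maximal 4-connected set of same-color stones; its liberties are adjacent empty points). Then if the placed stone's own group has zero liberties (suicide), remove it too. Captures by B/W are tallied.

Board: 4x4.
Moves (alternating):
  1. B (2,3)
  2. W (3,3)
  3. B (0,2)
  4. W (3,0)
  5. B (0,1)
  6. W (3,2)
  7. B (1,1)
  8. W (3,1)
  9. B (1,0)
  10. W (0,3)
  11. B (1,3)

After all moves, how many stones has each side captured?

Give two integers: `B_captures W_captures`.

Move 1: B@(2,3) -> caps B=0 W=0
Move 2: W@(3,3) -> caps B=0 W=0
Move 3: B@(0,2) -> caps B=0 W=0
Move 4: W@(3,0) -> caps B=0 W=0
Move 5: B@(0,1) -> caps B=0 W=0
Move 6: W@(3,2) -> caps B=0 W=0
Move 7: B@(1,1) -> caps B=0 W=0
Move 8: W@(3,1) -> caps B=0 W=0
Move 9: B@(1,0) -> caps B=0 W=0
Move 10: W@(0,3) -> caps B=0 W=0
Move 11: B@(1,3) -> caps B=1 W=0

Answer: 1 0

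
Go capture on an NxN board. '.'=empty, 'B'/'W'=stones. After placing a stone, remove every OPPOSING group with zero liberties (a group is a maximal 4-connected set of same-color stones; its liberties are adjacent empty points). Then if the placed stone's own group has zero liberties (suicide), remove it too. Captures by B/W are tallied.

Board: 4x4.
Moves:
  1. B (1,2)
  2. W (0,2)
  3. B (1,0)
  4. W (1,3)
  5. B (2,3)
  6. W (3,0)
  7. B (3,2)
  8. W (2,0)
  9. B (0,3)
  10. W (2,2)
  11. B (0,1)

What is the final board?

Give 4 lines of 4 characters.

Move 1: B@(1,2) -> caps B=0 W=0
Move 2: W@(0,2) -> caps B=0 W=0
Move 3: B@(1,0) -> caps B=0 W=0
Move 4: W@(1,3) -> caps B=0 W=0
Move 5: B@(2,3) -> caps B=0 W=0
Move 6: W@(3,0) -> caps B=0 W=0
Move 7: B@(3,2) -> caps B=0 W=0
Move 8: W@(2,0) -> caps B=0 W=0
Move 9: B@(0,3) -> caps B=1 W=0
Move 10: W@(2,2) -> caps B=1 W=0
Move 11: B@(0,1) -> caps B=2 W=0

Answer: .B.B
B.B.
W.WB
W.B.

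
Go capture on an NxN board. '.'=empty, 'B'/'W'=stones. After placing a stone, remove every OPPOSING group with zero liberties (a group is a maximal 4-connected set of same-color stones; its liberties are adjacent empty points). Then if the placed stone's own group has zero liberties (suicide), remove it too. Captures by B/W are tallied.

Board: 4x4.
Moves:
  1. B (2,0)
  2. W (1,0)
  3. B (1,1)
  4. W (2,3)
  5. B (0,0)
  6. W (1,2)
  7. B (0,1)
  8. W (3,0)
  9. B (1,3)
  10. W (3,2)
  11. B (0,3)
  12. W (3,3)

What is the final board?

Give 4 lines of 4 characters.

Answer: BB.B
.BWB
B..W
W.WW

Derivation:
Move 1: B@(2,0) -> caps B=0 W=0
Move 2: W@(1,0) -> caps B=0 W=0
Move 3: B@(1,1) -> caps B=0 W=0
Move 4: W@(2,3) -> caps B=0 W=0
Move 5: B@(0,0) -> caps B=1 W=0
Move 6: W@(1,2) -> caps B=1 W=0
Move 7: B@(0,1) -> caps B=1 W=0
Move 8: W@(3,0) -> caps B=1 W=0
Move 9: B@(1,3) -> caps B=1 W=0
Move 10: W@(3,2) -> caps B=1 W=0
Move 11: B@(0,3) -> caps B=1 W=0
Move 12: W@(3,3) -> caps B=1 W=0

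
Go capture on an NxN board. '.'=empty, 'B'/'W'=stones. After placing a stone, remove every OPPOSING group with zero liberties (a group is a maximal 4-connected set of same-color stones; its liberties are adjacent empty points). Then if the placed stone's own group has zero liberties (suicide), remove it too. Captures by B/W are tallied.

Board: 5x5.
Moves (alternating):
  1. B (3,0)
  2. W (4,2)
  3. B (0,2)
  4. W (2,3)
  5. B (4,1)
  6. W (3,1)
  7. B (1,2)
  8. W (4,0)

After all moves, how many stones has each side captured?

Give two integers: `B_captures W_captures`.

Move 1: B@(3,0) -> caps B=0 W=0
Move 2: W@(4,2) -> caps B=0 W=0
Move 3: B@(0,2) -> caps B=0 W=0
Move 4: W@(2,3) -> caps B=0 W=0
Move 5: B@(4,1) -> caps B=0 W=0
Move 6: W@(3,1) -> caps B=0 W=0
Move 7: B@(1,2) -> caps B=0 W=0
Move 8: W@(4,0) -> caps B=0 W=1

Answer: 0 1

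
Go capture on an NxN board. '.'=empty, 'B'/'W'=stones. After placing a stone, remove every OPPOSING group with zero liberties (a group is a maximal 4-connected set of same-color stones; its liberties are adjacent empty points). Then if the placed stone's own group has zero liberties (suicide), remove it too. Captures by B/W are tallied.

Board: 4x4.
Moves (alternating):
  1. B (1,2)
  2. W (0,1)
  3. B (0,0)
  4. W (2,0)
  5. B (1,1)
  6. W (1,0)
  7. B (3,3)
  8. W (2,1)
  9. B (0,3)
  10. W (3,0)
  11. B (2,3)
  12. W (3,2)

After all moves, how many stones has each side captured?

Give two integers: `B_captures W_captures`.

Move 1: B@(1,2) -> caps B=0 W=0
Move 2: W@(0,1) -> caps B=0 W=0
Move 3: B@(0,0) -> caps B=0 W=0
Move 4: W@(2,0) -> caps B=0 W=0
Move 5: B@(1,1) -> caps B=0 W=0
Move 6: W@(1,0) -> caps B=0 W=1
Move 7: B@(3,3) -> caps B=0 W=1
Move 8: W@(2,1) -> caps B=0 W=1
Move 9: B@(0,3) -> caps B=0 W=1
Move 10: W@(3,0) -> caps B=0 W=1
Move 11: B@(2,3) -> caps B=0 W=1
Move 12: W@(3,2) -> caps B=0 W=1

Answer: 0 1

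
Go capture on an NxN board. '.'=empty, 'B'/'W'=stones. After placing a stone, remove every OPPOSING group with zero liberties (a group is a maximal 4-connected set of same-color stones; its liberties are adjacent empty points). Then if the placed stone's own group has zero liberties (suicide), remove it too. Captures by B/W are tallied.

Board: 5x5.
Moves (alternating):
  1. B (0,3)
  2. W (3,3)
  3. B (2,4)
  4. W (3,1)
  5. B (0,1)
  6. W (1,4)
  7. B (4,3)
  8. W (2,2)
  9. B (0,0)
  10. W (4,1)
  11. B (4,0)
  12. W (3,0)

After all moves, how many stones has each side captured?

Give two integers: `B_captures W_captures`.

Answer: 0 1

Derivation:
Move 1: B@(0,3) -> caps B=0 W=0
Move 2: W@(3,3) -> caps B=0 W=0
Move 3: B@(2,4) -> caps B=0 W=0
Move 4: W@(3,1) -> caps B=0 W=0
Move 5: B@(0,1) -> caps B=0 W=0
Move 6: W@(1,4) -> caps B=0 W=0
Move 7: B@(4,3) -> caps B=0 W=0
Move 8: W@(2,2) -> caps B=0 W=0
Move 9: B@(0,0) -> caps B=0 W=0
Move 10: W@(4,1) -> caps B=0 W=0
Move 11: B@(4,0) -> caps B=0 W=0
Move 12: W@(3,0) -> caps B=0 W=1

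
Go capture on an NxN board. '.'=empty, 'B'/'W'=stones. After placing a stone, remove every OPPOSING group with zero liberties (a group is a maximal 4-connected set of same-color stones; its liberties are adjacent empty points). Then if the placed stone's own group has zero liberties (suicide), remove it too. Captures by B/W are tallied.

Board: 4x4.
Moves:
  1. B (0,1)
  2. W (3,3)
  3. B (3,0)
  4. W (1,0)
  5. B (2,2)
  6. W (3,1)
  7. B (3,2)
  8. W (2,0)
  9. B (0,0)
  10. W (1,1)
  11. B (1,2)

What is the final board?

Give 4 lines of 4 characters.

Move 1: B@(0,1) -> caps B=0 W=0
Move 2: W@(3,3) -> caps B=0 W=0
Move 3: B@(3,0) -> caps B=0 W=0
Move 4: W@(1,0) -> caps B=0 W=0
Move 5: B@(2,2) -> caps B=0 W=0
Move 6: W@(3,1) -> caps B=0 W=0
Move 7: B@(3,2) -> caps B=0 W=0
Move 8: W@(2,0) -> caps B=0 W=1
Move 9: B@(0,0) -> caps B=0 W=1
Move 10: W@(1,1) -> caps B=0 W=1
Move 11: B@(1,2) -> caps B=0 W=1

Answer: BB..
WWB.
W.B.
.WBW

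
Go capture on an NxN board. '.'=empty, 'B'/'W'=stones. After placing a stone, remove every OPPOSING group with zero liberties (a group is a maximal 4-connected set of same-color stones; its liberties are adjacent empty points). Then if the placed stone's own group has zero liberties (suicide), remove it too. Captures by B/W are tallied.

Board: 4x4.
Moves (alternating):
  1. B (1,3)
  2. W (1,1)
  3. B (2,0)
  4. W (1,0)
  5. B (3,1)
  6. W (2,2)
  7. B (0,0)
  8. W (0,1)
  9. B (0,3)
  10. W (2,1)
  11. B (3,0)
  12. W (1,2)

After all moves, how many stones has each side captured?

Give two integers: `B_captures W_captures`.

Answer: 0 1

Derivation:
Move 1: B@(1,3) -> caps B=0 W=0
Move 2: W@(1,1) -> caps B=0 W=0
Move 3: B@(2,0) -> caps B=0 W=0
Move 4: W@(1,0) -> caps B=0 W=0
Move 5: B@(3,1) -> caps B=0 W=0
Move 6: W@(2,2) -> caps B=0 W=0
Move 7: B@(0,0) -> caps B=0 W=0
Move 8: W@(0,1) -> caps B=0 W=1
Move 9: B@(0,3) -> caps B=0 W=1
Move 10: W@(2,1) -> caps B=0 W=1
Move 11: B@(3,0) -> caps B=0 W=1
Move 12: W@(1,2) -> caps B=0 W=1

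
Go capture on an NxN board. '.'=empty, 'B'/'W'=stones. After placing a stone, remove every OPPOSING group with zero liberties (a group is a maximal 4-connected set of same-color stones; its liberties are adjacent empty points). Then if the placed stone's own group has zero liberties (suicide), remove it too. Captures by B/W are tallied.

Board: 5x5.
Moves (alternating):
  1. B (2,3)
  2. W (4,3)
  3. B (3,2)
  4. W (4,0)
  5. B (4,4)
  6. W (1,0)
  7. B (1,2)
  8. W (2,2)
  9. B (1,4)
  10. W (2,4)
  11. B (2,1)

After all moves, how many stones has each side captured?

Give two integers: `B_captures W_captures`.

Move 1: B@(2,3) -> caps B=0 W=0
Move 2: W@(4,3) -> caps B=0 W=0
Move 3: B@(3,2) -> caps B=0 W=0
Move 4: W@(4,0) -> caps B=0 W=0
Move 5: B@(4,4) -> caps B=0 W=0
Move 6: W@(1,0) -> caps B=0 W=0
Move 7: B@(1,2) -> caps B=0 W=0
Move 8: W@(2,2) -> caps B=0 W=0
Move 9: B@(1,4) -> caps B=0 W=0
Move 10: W@(2,4) -> caps B=0 W=0
Move 11: B@(2,1) -> caps B=1 W=0

Answer: 1 0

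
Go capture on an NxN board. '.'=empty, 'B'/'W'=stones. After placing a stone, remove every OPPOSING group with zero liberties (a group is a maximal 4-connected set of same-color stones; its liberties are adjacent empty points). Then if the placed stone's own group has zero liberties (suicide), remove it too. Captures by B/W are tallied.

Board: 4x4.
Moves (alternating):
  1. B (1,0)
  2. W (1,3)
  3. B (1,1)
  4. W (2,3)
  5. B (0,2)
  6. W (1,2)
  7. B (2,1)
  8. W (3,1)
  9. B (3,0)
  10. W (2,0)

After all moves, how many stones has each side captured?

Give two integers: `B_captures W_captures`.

Move 1: B@(1,0) -> caps B=0 W=0
Move 2: W@(1,3) -> caps B=0 W=0
Move 3: B@(1,1) -> caps B=0 W=0
Move 4: W@(2,3) -> caps B=0 W=0
Move 5: B@(0,2) -> caps B=0 W=0
Move 6: W@(1,2) -> caps B=0 W=0
Move 7: B@(2,1) -> caps B=0 W=0
Move 8: W@(3,1) -> caps B=0 W=0
Move 9: B@(3,0) -> caps B=0 W=0
Move 10: W@(2,0) -> caps B=0 W=1

Answer: 0 1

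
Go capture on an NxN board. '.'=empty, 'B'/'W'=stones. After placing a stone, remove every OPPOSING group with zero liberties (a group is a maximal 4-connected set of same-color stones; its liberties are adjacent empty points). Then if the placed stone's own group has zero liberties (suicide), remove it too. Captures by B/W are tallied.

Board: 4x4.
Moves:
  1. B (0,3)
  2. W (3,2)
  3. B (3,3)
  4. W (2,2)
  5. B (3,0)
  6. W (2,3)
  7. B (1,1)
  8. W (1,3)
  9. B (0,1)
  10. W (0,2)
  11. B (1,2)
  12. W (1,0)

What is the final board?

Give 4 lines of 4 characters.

Move 1: B@(0,3) -> caps B=0 W=0
Move 2: W@(3,2) -> caps B=0 W=0
Move 3: B@(3,3) -> caps B=0 W=0
Move 4: W@(2,2) -> caps B=0 W=0
Move 5: B@(3,0) -> caps B=0 W=0
Move 6: W@(2,3) -> caps B=0 W=1
Move 7: B@(1,1) -> caps B=0 W=1
Move 8: W@(1,3) -> caps B=0 W=1
Move 9: B@(0,1) -> caps B=0 W=1
Move 10: W@(0,2) -> caps B=0 W=2
Move 11: B@(1,2) -> caps B=0 W=2
Move 12: W@(1,0) -> caps B=0 W=2

Answer: .BW.
WBBW
..WW
B.W.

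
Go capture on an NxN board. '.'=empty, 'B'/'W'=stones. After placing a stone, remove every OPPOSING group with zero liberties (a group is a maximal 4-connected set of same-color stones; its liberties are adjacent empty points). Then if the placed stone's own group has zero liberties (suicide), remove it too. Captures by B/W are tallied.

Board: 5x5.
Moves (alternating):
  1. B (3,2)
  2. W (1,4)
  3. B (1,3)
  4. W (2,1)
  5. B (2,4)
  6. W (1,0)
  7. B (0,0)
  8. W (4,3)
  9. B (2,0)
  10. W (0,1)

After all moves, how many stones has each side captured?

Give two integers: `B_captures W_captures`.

Answer: 0 1

Derivation:
Move 1: B@(3,2) -> caps B=0 W=0
Move 2: W@(1,4) -> caps B=0 W=0
Move 3: B@(1,3) -> caps B=0 W=0
Move 4: W@(2,1) -> caps B=0 W=0
Move 5: B@(2,4) -> caps B=0 W=0
Move 6: W@(1,0) -> caps B=0 W=0
Move 7: B@(0,0) -> caps B=0 W=0
Move 8: W@(4,3) -> caps B=0 W=0
Move 9: B@(2,0) -> caps B=0 W=0
Move 10: W@(0,1) -> caps B=0 W=1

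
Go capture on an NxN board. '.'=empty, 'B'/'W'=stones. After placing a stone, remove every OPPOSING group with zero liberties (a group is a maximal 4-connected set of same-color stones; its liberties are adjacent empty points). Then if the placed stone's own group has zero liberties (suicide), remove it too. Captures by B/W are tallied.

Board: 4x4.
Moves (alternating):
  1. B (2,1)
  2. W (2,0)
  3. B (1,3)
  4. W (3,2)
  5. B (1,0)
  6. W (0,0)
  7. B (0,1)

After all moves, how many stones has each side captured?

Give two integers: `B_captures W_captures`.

Move 1: B@(2,1) -> caps B=0 W=0
Move 2: W@(2,0) -> caps B=0 W=0
Move 3: B@(1,3) -> caps B=0 W=0
Move 4: W@(3,2) -> caps B=0 W=0
Move 5: B@(1,0) -> caps B=0 W=0
Move 6: W@(0,0) -> caps B=0 W=0
Move 7: B@(0,1) -> caps B=1 W=0

Answer: 1 0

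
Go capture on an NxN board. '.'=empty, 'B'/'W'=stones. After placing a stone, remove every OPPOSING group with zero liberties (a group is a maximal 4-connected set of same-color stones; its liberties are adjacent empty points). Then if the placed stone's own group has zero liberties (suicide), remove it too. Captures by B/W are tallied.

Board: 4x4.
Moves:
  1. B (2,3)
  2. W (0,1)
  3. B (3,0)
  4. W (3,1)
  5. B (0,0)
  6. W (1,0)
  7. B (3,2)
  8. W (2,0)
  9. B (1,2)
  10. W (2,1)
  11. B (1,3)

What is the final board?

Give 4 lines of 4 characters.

Answer: .W..
W.BB
WW.B
.WB.

Derivation:
Move 1: B@(2,3) -> caps B=0 W=0
Move 2: W@(0,1) -> caps B=0 W=0
Move 3: B@(3,0) -> caps B=0 W=0
Move 4: W@(3,1) -> caps B=0 W=0
Move 5: B@(0,0) -> caps B=0 W=0
Move 6: W@(1,0) -> caps B=0 W=1
Move 7: B@(3,2) -> caps B=0 W=1
Move 8: W@(2,0) -> caps B=0 W=2
Move 9: B@(1,2) -> caps B=0 W=2
Move 10: W@(2,1) -> caps B=0 W=2
Move 11: B@(1,3) -> caps B=0 W=2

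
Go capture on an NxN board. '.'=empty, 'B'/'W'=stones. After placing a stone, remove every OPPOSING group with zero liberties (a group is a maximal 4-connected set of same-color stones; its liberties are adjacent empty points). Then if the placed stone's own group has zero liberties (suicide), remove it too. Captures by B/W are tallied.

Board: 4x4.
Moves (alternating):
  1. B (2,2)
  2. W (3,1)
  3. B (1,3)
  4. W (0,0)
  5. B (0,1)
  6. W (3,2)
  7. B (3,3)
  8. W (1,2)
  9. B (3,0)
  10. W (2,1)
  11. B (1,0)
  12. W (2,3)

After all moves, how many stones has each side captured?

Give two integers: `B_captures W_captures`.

Answer: 1 2

Derivation:
Move 1: B@(2,2) -> caps B=0 W=0
Move 2: W@(3,1) -> caps B=0 W=0
Move 3: B@(1,3) -> caps B=0 W=0
Move 4: W@(0,0) -> caps B=0 W=0
Move 5: B@(0,1) -> caps B=0 W=0
Move 6: W@(3,2) -> caps B=0 W=0
Move 7: B@(3,3) -> caps B=0 W=0
Move 8: W@(1,2) -> caps B=0 W=0
Move 9: B@(3,0) -> caps B=0 W=0
Move 10: W@(2,1) -> caps B=0 W=0
Move 11: B@(1,0) -> caps B=1 W=0
Move 12: W@(2,3) -> caps B=1 W=2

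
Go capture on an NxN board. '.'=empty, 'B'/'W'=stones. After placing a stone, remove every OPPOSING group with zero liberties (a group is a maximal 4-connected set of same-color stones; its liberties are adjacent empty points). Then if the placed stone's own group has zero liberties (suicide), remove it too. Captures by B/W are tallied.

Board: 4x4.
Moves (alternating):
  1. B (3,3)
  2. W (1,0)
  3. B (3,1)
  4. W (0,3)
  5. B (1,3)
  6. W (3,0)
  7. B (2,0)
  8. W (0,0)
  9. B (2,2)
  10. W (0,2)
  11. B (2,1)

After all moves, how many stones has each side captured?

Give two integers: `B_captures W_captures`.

Answer: 1 0

Derivation:
Move 1: B@(3,3) -> caps B=0 W=0
Move 2: W@(1,0) -> caps B=0 W=0
Move 3: B@(3,1) -> caps B=0 W=0
Move 4: W@(0,3) -> caps B=0 W=0
Move 5: B@(1,3) -> caps B=0 W=0
Move 6: W@(3,0) -> caps B=0 W=0
Move 7: B@(2,0) -> caps B=1 W=0
Move 8: W@(0,0) -> caps B=1 W=0
Move 9: B@(2,2) -> caps B=1 W=0
Move 10: W@(0,2) -> caps B=1 W=0
Move 11: B@(2,1) -> caps B=1 W=0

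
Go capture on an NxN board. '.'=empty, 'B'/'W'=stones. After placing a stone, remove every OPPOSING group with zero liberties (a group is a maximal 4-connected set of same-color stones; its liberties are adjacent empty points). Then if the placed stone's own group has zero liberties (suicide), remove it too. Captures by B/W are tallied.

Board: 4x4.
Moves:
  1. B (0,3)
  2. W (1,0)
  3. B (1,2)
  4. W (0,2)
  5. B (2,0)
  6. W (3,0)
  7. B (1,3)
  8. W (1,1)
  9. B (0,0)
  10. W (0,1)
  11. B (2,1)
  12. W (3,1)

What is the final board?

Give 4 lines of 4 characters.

Answer: .WWB
WWBB
BB..
WW..

Derivation:
Move 1: B@(0,3) -> caps B=0 W=0
Move 2: W@(1,0) -> caps B=0 W=0
Move 3: B@(1,2) -> caps B=0 W=0
Move 4: W@(0,2) -> caps B=0 W=0
Move 5: B@(2,0) -> caps B=0 W=0
Move 6: W@(3,0) -> caps B=0 W=0
Move 7: B@(1,3) -> caps B=0 W=0
Move 8: W@(1,1) -> caps B=0 W=0
Move 9: B@(0,0) -> caps B=0 W=0
Move 10: W@(0,1) -> caps B=0 W=1
Move 11: B@(2,1) -> caps B=0 W=1
Move 12: W@(3,1) -> caps B=0 W=1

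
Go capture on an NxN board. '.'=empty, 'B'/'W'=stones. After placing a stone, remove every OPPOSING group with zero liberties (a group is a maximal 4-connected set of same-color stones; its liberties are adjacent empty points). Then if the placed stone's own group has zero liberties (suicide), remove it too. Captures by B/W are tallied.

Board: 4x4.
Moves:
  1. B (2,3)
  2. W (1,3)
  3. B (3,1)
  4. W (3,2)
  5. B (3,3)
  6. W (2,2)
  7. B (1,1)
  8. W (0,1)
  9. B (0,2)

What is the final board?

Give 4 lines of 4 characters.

Move 1: B@(2,3) -> caps B=0 W=0
Move 2: W@(1,3) -> caps B=0 W=0
Move 3: B@(3,1) -> caps B=0 W=0
Move 4: W@(3,2) -> caps B=0 W=0
Move 5: B@(3,3) -> caps B=0 W=0
Move 6: W@(2,2) -> caps B=0 W=2
Move 7: B@(1,1) -> caps B=0 W=2
Move 8: W@(0,1) -> caps B=0 W=2
Move 9: B@(0,2) -> caps B=0 W=2

Answer: .WB.
.B.W
..W.
.BW.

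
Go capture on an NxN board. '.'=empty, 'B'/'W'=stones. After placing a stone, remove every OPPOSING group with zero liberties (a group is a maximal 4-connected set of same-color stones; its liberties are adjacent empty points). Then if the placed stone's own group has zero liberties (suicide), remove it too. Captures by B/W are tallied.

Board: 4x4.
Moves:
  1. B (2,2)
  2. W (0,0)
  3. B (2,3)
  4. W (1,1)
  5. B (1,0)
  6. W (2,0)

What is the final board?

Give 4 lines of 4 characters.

Answer: W...
.W..
W.BB
....

Derivation:
Move 1: B@(2,2) -> caps B=0 W=0
Move 2: W@(0,0) -> caps B=0 W=0
Move 3: B@(2,3) -> caps B=0 W=0
Move 4: W@(1,1) -> caps B=0 W=0
Move 5: B@(1,0) -> caps B=0 W=0
Move 6: W@(2,0) -> caps B=0 W=1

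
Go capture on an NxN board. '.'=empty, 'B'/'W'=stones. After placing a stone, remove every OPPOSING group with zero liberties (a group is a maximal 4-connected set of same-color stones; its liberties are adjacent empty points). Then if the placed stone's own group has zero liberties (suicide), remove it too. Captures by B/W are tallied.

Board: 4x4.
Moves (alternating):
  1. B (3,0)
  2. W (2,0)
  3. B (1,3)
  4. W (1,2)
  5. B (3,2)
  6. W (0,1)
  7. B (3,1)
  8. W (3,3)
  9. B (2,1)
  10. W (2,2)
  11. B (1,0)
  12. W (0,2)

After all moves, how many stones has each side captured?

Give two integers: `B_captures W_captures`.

Move 1: B@(3,0) -> caps B=0 W=0
Move 2: W@(2,0) -> caps B=0 W=0
Move 3: B@(1,3) -> caps B=0 W=0
Move 4: W@(1,2) -> caps B=0 W=0
Move 5: B@(3,2) -> caps B=0 W=0
Move 6: W@(0,1) -> caps B=0 W=0
Move 7: B@(3,1) -> caps B=0 W=0
Move 8: W@(3,3) -> caps B=0 W=0
Move 9: B@(2,1) -> caps B=0 W=0
Move 10: W@(2,2) -> caps B=0 W=0
Move 11: B@(1,0) -> caps B=1 W=0
Move 12: W@(0,2) -> caps B=1 W=0

Answer: 1 0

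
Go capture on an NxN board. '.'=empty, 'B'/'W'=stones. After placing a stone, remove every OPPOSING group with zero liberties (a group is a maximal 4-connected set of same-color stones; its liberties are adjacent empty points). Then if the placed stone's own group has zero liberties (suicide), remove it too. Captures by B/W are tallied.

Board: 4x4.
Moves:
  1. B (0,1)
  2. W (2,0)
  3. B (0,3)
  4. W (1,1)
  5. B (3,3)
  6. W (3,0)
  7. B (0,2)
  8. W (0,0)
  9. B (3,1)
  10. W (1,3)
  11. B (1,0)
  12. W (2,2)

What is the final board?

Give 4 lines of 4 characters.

Answer: .BBB
BW.W
W.W.
WB.B

Derivation:
Move 1: B@(0,1) -> caps B=0 W=0
Move 2: W@(2,0) -> caps B=0 W=0
Move 3: B@(0,3) -> caps B=0 W=0
Move 4: W@(1,1) -> caps B=0 W=0
Move 5: B@(3,3) -> caps B=0 W=0
Move 6: W@(3,0) -> caps B=0 W=0
Move 7: B@(0,2) -> caps B=0 W=0
Move 8: W@(0,0) -> caps B=0 W=0
Move 9: B@(3,1) -> caps B=0 W=0
Move 10: W@(1,3) -> caps B=0 W=0
Move 11: B@(1,0) -> caps B=1 W=0
Move 12: W@(2,2) -> caps B=1 W=0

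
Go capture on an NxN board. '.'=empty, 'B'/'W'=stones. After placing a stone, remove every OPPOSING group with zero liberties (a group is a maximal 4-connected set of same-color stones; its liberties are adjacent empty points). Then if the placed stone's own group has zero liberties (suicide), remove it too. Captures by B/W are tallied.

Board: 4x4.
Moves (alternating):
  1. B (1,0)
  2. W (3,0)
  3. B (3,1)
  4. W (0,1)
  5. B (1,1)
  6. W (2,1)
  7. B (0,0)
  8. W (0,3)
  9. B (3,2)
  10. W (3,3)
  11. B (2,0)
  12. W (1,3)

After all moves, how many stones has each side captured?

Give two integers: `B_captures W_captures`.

Move 1: B@(1,0) -> caps B=0 W=0
Move 2: W@(3,0) -> caps B=0 W=0
Move 3: B@(3,1) -> caps B=0 W=0
Move 4: W@(0,1) -> caps B=0 W=0
Move 5: B@(1,1) -> caps B=0 W=0
Move 6: W@(2,1) -> caps B=0 W=0
Move 7: B@(0,0) -> caps B=0 W=0
Move 8: W@(0,3) -> caps B=0 W=0
Move 9: B@(3,2) -> caps B=0 W=0
Move 10: W@(3,3) -> caps B=0 W=0
Move 11: B@(2,0) -> caps B=1 W=0
Move 12: W@(1,3) -> caps B=1 W=0

Answer: 1 0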